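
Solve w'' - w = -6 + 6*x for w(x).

w = 6 - 6*x + C1*exp(x) + C2*exp(-x)

Characteristic equation r² - 1 = 0 factors as (r - 1)(r + 1) = 0, so r = 1, -1.
Hence w_h = C1*exp(x) + C2*exp(-x).
For the particular solution try w_p = A0 + A1*x. Substituting and matching coefficients of each power of x gives A0 = 6, A1 = -6, so w_p = 6 - 6*x.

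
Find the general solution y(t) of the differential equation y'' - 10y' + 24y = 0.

Characteristic equation r² - 10r + 24 = 0 factors as (r - 6)(r - 4) = 0, so r = 6, 4.
Hence y_h = C1*exp(6*t) + C2*exp(4*t).

y = C1*exp(6*t) + C2*exp(4*t)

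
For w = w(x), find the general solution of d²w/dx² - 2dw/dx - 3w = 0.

Characteristic equation r² - 2r - 3 = 0 factors as (r + 1)(r - 3) = 0, so r = -1, 3.
Hence w_h = C1*exp(-x) + C2*exp(3*x).

w = C1*exp(-x) + C2*exp(3*x)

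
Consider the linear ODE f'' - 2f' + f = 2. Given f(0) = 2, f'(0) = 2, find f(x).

Characteristic equation r² - 2r + 1 = 0 has discriminant (-2)² - 4·(1) = 0, so r = 1 is a repeated root.
Hence f_h = (C1 + C2*x)*exp(x).
For the particular solution try f_p = A0. Substituting and matching coefficients of each power of x gives A0 = 2, so f_p = 2.
General solution: f = 2 + C1*exp(x) + C2*x*exp(x).
Apply the initial conditions: f(0) = 2 + C1 = 2 and f'(0) = C1 + C2 = 2. Solving gives C1 = 0, C2 = 2.

f = 2 + 2*x*exp(x)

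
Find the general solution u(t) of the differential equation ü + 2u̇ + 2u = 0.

u = C1*cos(t)*exp(-t) + C2*exp(-t)*sin(t)

Characteristic equation r² + 2r + 2 = 0 has discriminant (2)² - 4·(2) = -4 < 0, so r = -1 ± i.
Hence u_h = C1*cos(t)*exp(-t) + C2*exp(-t)*sin(t).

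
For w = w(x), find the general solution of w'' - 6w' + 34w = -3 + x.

w = -24/289 + x/34 + C1*cos(5*x)*exp(3*x) + C2*exp(3*x)*sin(5*x)

Characteristic equation r² - 6r + 34 = 0 has discriminant (-6)² - 4·(34) = -100 < 0, so r = 3 ± 5i.
Hence w_h = C1*cos(5*x)*exp(3*x) + C2*exp(3*x)*sin(5*x).
For the particular solution try w_p = A0 + A1*x. Substituting and matching coefficients of each power of x gives A0 = -24/289, A1 = 1/34, so w_p = -24/289 + x/34.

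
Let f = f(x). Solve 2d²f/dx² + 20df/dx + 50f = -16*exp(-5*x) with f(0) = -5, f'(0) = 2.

Divide through by 2: f'' + 10f' + 25f = -8*exp(-5*x).
Characteristic equation r² + 10r + 25 = 0 has discriminant (10)² - 4·(25) = 0, so r = -5 is a repeated root.
Hence f_h = (C1 + C2*x)*exp(-5*x).
Since exp(-5*x) solves the homogeneous equation (r = -5 is a root of multiplicity 2), multiply the trial by x^2. Try f_p = A*x^2*exp(-5*x). Substituting into the equation and dividing by exp(-5*x) gives A = -4, so f_p = -4*x^2*exp(-5*x).
General solution: f = C1*exp(-5*x) - 4*x^2*exp(-5*x) + C2*x*exp(-5*x).
Apply the initial conditions: f(0) = C1 = -5 and f'(0) = C2 - 5*C1 = 2. Solving gives C1 = -5, C2 = -23.

f = -5*exp(-5*x) - 23*x*exp(-5*x) - 4*x**2*exp(-5*x)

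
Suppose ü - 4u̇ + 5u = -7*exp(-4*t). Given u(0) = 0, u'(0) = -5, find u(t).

Characteristic equation r² - 4r + 5 = 0 has discriminant (-4)² - 4·(5) = -4 < 0, so r = 2 ± i.
Hence u_h = C1*cos(t)*exp(2*t) + C2*exp(2*t)*sin(t).
Try u_p = A*exp(-4*t). Substituting into the equation and dividing by exp(-4*t) gives A = -7/37, so u_p = -7*exp(-4*t)/37.
General solution: u = -7*exp(-4*t)/37 + C1*cos(t)*exp(2*t) + C2*exp(2*t)*sin(t).
Apply the initial conditions: u(0) = -7/37 + C1 = 0 and u'(0) = 28/37 + C2 + 2*C1 = -5. Solving gives C1 = 7/37, C2 = -227/37.

u = -7*exp(-4*t)/37 - 227*exp(2*t)*sin(t)/37 + 7*cos(t)*exp(2*t)/37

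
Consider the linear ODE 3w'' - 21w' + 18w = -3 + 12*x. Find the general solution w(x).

w = 11/18 + 2*x/3 + C1*exp(x) + C2*exp(6*x)

Divide through by 3: w'' - 7w' + 6w = -1 + 4*x.
Characteristic equation r² - 7r + 6 = 0 factors as (r - 1)(r - 6) = 0, so r = 1, 6.
Hence w_h = C1*exp(x) + C2*exp(6*x).
For the particular solution try w_p = A0 + A1*x. Substituting and matching coefficients of each power of x gives A0 = 11/18, A1 = 2/3, so w_p = 11/18 + 2*x/3.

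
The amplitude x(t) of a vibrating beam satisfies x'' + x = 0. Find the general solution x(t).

x = C1*cos(t) + C2*sin(t)

Characteristic equation r² + 1 = 0 has discriminant (0)² - 4·(1) = -4 < 0, so r = ± i.
Hence x_h = C1*cos(t) + C2*sin(t).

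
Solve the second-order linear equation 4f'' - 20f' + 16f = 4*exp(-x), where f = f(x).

Divide through by 4: f'' - 5f' + 4f = exp(-x).
Characteristic equation r² - 5r + 4 = 0 factors as (r - 1)(r - 4) = 0, so r = 1, 4.
Hence f_h = C1*exp(x) + C2*exp(4*x).
Try f_p = A*exp(-x). Substituting into the equation and dividing by exp(-x) gives A = 1/10, so f_p = exp(-x)/10.

f = exp(-x)/10 + C1*exp(x) + C2*exp(4*x)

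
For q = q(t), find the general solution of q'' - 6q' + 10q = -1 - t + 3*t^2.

Characteristic equation r² - 6r + 10 = 0 has discriminant (-6)² - 4·(10) = -4 < 0, so r = 3 ± i.
Hence q_h = C1*cos(t)*exp(3*t) + C2*exp(3*t)*sin(t).
For the particular solution try q_p = A0 + A1*t + A2*t^2. Substituting and matching coefficients of each power of t gives A0 = -1/250, A1 = 13/50, A2 = 3/10, so q_p = -1/250 + 3*t^2/10 + 13*t/50.

q = -1/250 + 3*t**2/10 + 13*t/50 + C1*cos(t)*exp(3*t) + C2*exp(3*t)*sin(t)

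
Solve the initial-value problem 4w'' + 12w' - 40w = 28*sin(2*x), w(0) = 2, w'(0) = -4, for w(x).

w = -49*sin(2*x)/116 - 21*cos(2*x)/116 + 31*exp(2*x)/28 + 218*exp(-5*x)/203

Divide through by 4: w'' + 3w' - 10w = 7*sin(2*x).
Characteristic equation r² + 3r - 10 = 0 factors as (r - 2)(r + 5) = 0, so r = 2, -5.
Hence w_h = C1*exp(2*x) + C2*exp(-5*x).
Try w_p = A*cos(2*x) + B*sin(2*x). Substituting and equating the coefficients of cos(2x) and sin(2x) gives A = -21/116, B = -49/116, so w_p = -49*sin(2*x)/116 - 21*cos(2*x)/116.
General solution: w = -49*sin(2*x)/116 - 21*cos(2*x)/116 + C1*exp(2*x) + C2*exp(-5*x).
Apply the initial conditions: w(0) = -21/116 + C1 + C2 = 2 and w'(0) = -49/58 - 5*C2 + 2*C1 = -4. Solving gives C1 = 31/28, C2 = 218/203.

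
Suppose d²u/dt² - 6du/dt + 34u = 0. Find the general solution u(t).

u = C1*cos(5*t)*exp(3*t) + C2*exp(3*t)*sin(5*t)

Characteristic equation r² - 6r + 34 = 0 has discriminant (-6)² - 4·(34) = -100 < 0, so r = 3 ± 5i.
Hence u_h = C1*cos(5*t)*exp(3*t) + C2*exp(3*t)*sin(5*t).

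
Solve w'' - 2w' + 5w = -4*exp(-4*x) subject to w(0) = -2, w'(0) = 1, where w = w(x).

Characteristic equation r² - 2r + 5 = 0 has discriminant (-2)² - 4·(5) = -16 < 0, so r = 1 ± 2i.
Hence w_h = C1*cos(2*x)*exp(x) + C2*exp(x)*sin(2*x).
Try w_p = A*exp(-4*x). Substituting into the equation and dividing by exp(-4*x) gives A = -4/29, so w_p = -4*exp(-4*x)/29.
General solution: w = -4*exp(-4*x)/29 + C1*cos(2*x)*exp(x) + C2*exp(x)*sin(2*x).
Apply the initial conditions: w(0) = -4/29 + C1 = -2 and w'(0) = 16/29 + C1 + 2*C2 = 1. Solving gives C1 = -54/29, C2 = 67/58.

w = -4*exp(-4*x)/29 - 54*cos(2*x)*exp(x)/29 + 67*exp(x)*sin(2*x)/58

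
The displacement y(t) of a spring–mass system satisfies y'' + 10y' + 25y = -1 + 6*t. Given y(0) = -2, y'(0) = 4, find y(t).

Characteristic equation r² + 10r + 25 = 0 has discriminant (10)² - 4·(25) = 0, so r = -5 is a repeated root.
Hence y_h = (C1 + C2*t)*exp(-5*t).
For the particular solution try y_p = A0 + A1*t. Substituting and matching coefficients of each power of t gives A0 = -17/125, A1 = 6/25, so y_p = -17/125 + 6*t/25.
General solution: y = -17/125 + 6*t/25 + C1*exp(-5*t) + C2*t*exp(-5*t).
Apply the initial conditions: y(0) = -17/125 + C1 = -2 and y'(0) = 6/25 + C2 - 5*C1 = 4. Solving gives C1 = -233/125, C2 = -139/25.

y = -17/125 - 233*exp(-5*t)/125 + 6*t/25 - 139*t*exp(-5*t)/25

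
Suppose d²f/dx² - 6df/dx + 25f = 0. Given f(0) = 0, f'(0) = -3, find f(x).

Characteristic equation r² - 6r + 25 = 0 has discriminant (-6)² - 4·(25) = -64 < 0, so r = 3 ± 4i.
Hence f_h = C1*cos(4*x)*exp(3*x) + C2*exp(3*x)*sin(4*x).
Apply the initial conditions: f(0) = C1 = 0 and f'(0) = 3*C1 + 4*C2 = -3. Solving gives C1 = 0, C2 = -3/4.

f = -3*exp(3*x)*sin(4*x)/4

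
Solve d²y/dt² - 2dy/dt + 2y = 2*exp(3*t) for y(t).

y = 2*exp(3*t)/5 + C1*cos(t)*exp(t) + C2*exp(t)*sin(t)

Characteristic equation r² - 2r + 2 = 0 has discriminant (-2)² - 4·(2) = -4 < 0, so r = 1 ± i.
Hence y_h = C1*cos(t)*exp(t) + C2*exp(t)*sin(t).
Try y_p = A*exp(3*t). Substituting into the equation and dividing by exp(3*t) gives A = 2/5, so y_p = 2*exp(3*t)/5.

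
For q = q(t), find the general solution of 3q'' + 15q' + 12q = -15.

q = -5/4 + C1*exp(-4*t) + C2*exp(-t)

Divide through by 3: q'' + 5q' + 4q = -5.
Characteristic equation r² + 5r + 4 = 0 factors as (r + 4)(r + 1) = 0, so r = -4, -1.
Hence q_h = C1*exp(-4*t) + C2*exp(-t).
For the particular solution try q_p = A0. Substituting and matching coefficients of each power of t gives A0 = -5/4, so q_p = -5/4.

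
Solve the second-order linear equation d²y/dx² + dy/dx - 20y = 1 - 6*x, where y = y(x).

y = -7/200 + 3*x/10 + C1*exp(4*x) + C2*exp(-5*x)

Characteristic equation r² + r - 20 = 0 factors as (r - 4)(r + 5) = 0, so r = 4, -5.
Hence y_h = C1*exp(4*x) + C2*exp(-5*x).
For the particular solution try y_p = A0 + A1*x. Substituting and matching coefficients of each power of x gives A0 = -7/200, A1 = 3/10, so y_p = -7/200 + 3*x/10.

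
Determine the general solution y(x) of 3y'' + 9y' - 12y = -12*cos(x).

Divide through by 3: y'' + 3y' - 4y = -4*cos(x).
Characteristic equation r² + 3r - 4 = 0 factors as (r + 4)(r - 1) = 0, so r = -4, 1.
Hence y_h = C1*exp(-4*x) + C2*exp(x).
Try y_p = A*cos(x) + B*sin(x). Substituting and equating the coefficients of cos(x) and sin(x) gives A = 10/17, B = -6/17, so y_p = -6*sin(x)/17 + 10*cos(x)/17.

y = -6*sin(x)/17 + 10*cos(x)/17 + C1*exp(-4*x) + C2*exp(x)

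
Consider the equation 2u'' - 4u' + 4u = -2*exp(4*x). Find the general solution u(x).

Divide through by 2: u'' - 2u' + 2u = -exp(4*x).
Characteristic equation r² - 2r + 2 = 0 has discriminant (-2)² - 4·(2) = -4 < 0, so r = 1 ± i.
Hence u_h = C1*cos(x)*exp(x) + C2*exp(x)*sin(x).
Try u_p = A*exp(4*x). Substituting into the equation and dividing by exp(4*x) gives A = -1/10, so u_p = -exp(4*x)/10.

u = -exp(4*x)/10 + C1*cos(x)*exp(x) + C2*exp(x)*sin(x)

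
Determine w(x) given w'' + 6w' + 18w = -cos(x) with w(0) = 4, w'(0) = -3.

w = -17*cos(x)/325 - 6*sin(x)/325 + 994*exp(-3*x)*sin(3*x)/325 + 1317*cos(3*x)*exp(-3*x)/325

Characteristic equation r² + 6r + 18 = 0 has discriminant (6)² - 4·(18) = -36 < 0, so r = -3 ± 3i.
Hence w_h = C1*cos(3*x)*exp(-3*x) + C2*exp(-3*x)*sin(3*x).
Try w_p = A*cos(x) + B*sin(x). Substituting and equating the coefficients of cos(x) and sin(x) gives A = -17/325, B = -6/325, so w_p = -17*cos(x)/325 - 6*sin(x)/325.
General solution: w = -17*cos(x)/325 - 6*sin(x)/325 + C1*cos(3*x)*exp(-3*x) + C2*exp(-3*x)*sin(3*x).
Apply the initial conditions: w(0) = -17/325 + C1 = 4 and w'(0) = -6/325 - 3*C1 + 3*C2 = -3. Solving gives C1 = 1317/325, C2 = 994/325.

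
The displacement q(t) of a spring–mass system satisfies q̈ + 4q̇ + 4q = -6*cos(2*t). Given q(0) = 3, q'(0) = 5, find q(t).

Characteristic equation r² + 4r + 4 = 0 has discriminant (4)² - 4·(4) = 0, so r = -2 is a repeated root.
Hence q_h = (C1 + C2*t)*exp(-2*t).
Try q_p = A*cos(2*t) + B*sin(2*t). Substituting and equating the coefficients of cos(2t) and sin(2t) gives A = 0, B = -3/4, so q_p = -3*sin(2*t)/4.
General solution: q = -3*sin(2*t)/4 + C1*exp(-2*t) + C2*t*exp(-2*t).
Apply the initial conditions: q(0) = C1 = 3 and q'(0) = -3/2 + C2 - 2*C1 = 5. Solving gives C1 = 3, C2 = 25/2.

q = 3*exp(-2*t) - 3*sin(2*t)/4 + 25*t*exp(-2*t)/2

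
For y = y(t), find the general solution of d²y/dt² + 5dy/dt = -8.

y = C2 - 8*t/5 + C1*exp(-5*t)

Characteristic equation r² + 5r = 0 factors as (r + 5)r = 0, so r = -5, 0.
Hence y_h = C1*exp(-5*t) + C2.
Since 1 solves the homogeneous equation (r = 0 is a root of multiplicity 1), multiply the trial by t. Try y_p = A*t. Substituting into the equation and dividing by 1 gives A = -8/5, so y_p = -8*t/5.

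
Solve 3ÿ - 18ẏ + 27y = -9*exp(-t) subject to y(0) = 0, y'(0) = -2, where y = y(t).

y = -3*exp(-t)/16 + 3*exp(3*t)/16 - 11*t*exp(3*t)/4

Divide through by 3: y'' - 6y' + 9y = -3*exp(-t).
Characteristic equation r² - 6r + 9 = 0 has discriminant (-6)² - 4·(9) = 0, so r = 3 is a repeated root.
Hence y_h = (C1 + C2*t)*exp(3*t).
Try y_p = A*exp(-t). Substituting into the equation and dividing by exp(-t) gives A = -3/16, so y_p = -3*exp(-t)/16.
General solution: y = -3*exp(-t)/16 + C1*exp(3*t) + C2*t*exp(3*t).
Apply the initial conditions: y(0) = -3/16 + C1 = 0 and y'(0) = 3/16 + C2 + 3*C1 = -2. Solving gives C1 = 3/16, C2 = -11/4.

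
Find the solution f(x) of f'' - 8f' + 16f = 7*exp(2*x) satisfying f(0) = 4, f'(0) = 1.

f = 7*exp(2*x)/4 + 9*exp(4*x)/4 - 23*x*exp(4*x)/2

Characteristic equation r² - 8r + 16 = 0 has discriminant (-8)² - 4·(16) = 0, so r = 4 is a repeated root.
Hence f_h = (C1 + C2*x)*exp(4*x).
Try f_p = A*exp(2*x). Substituting into the equation and dividing by exp(2*x) gives A = 7/4, so f_p = 7*exp(2*x)/4.
General solution: f = 7*exp(2*x)/4 + C1*exp(4*x) + C2*x*exp(4*x).
Apply the initial conditions: f(0) = 7/4 + C1 = 4 and f'(0) = 7/2 + C2 + 4*C1 = 1. Solving gives C1 = 9/4, C2 = -23/2.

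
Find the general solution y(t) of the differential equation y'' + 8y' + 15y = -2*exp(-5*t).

y = C1*exp(-5*t) + C2*exp(-3*t) + t*exp(-5*t)

Characteristic equation r² + 8r + 15 = 0 factors as (r + 5)(r + 3) = 0, so r = -5, -3.
Hence y_h = C1*exp(-5*t) + C2*exp(-3*t).
Since exp(-5*t) solves the homogeneous equation (r = -5 is a root of multiplicity 1), multiply the trial by t. Try y_p = A*t*exp(-5*t). Substituting into the equation and dividing by exp(-5*t) gives A = 1, so y_p = t*exp(-5*t).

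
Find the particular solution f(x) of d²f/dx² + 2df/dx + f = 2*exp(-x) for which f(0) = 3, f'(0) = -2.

Characteristic equation r² + 2r + 1 = 0 has discriminant (2)² - 4·(1) = 0, so r = -1 is a repeated root.
Hence f_h = (C1 + C2*x)*exp(-x).
Since exp(-x) solves the homogeneous equation (r = -1 is a root of multiplicity 2), multiply the trial by x^2. Try f_p = A*x^2*exp(-x). Substituting into the equation and dividing by exp(-x) gives A = 1, so f_p = x^2*exp(-x).
General solution: f = C1*exp(-x) + x^2*exp(-x) + C2*x*exp(-x).
Apply the initial conditions: f(0) = C1 = 3 and f'(0) = C2 - C1 = -2. Solving gives C1 = 3, C2 = 1.

f = 3*exp(-x) + x*exp(-x) + x**2*exp(-x)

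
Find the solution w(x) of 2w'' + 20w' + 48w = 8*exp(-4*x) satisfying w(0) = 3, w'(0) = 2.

w = -6*exp(-6*x) + 9*exp(-4*x) + 2*x*exp(-4*x)

Divide through by 2: w'' + 10w' + 24w = 4*exp(-4*x).
Characteristic equation r² + 10r + 24 = 0 factors as (r + 4)(r + 6) = 0, so r = -4, -6.
Hence w_h = C1*exp(-4*x) + C2*exp(-6*x).
Since exp(-4*x) solves the homogeneous equation (r = -4 is a root of multiplicity 1), multiply the trial by x. Try w_p = A*x*exp(-4*x). Substituting into the equation and dividing by exp(-4*x) gives A = 2, so w_p = 2*x*exp(-4*x).
General solution: w = C1*exp(-4*x) + C2*exp(-6*x) + 2*x*exp(-4*x).
Apply the initial conditions: w(0) = C1 + C2 = 3 and w'(0) = 2 - 6*C2 - 4*C1 = 2. Solving gives C1 = 9, C2 = -6.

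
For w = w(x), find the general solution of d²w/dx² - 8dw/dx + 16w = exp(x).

Characteristic equation r² - 8r + 16 = 0 has discriminant (-8)² - 4·(16) = 0, so r = 4 is a repeated root.
Hence w_h = (C1 + C2*x)*exp(4*x).
Try w_p = A*exp(x). Substituting into the equation and dividing by exp(x) gives A = 1/9, so w_p = exp(x)/9.

w = exp(x)/9 + C1*exp(4*x) + C2*x*exp(4*x)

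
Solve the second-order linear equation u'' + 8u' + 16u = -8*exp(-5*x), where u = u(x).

u = -8*exp(-5*x) + C1*exp(-4*x) + C2*x*exp(-4*x)

Characteristic equation r² + 8r + 16 = 0 has discriminant (8)² - 4·(16) = 0, so r = -4 is a repeated root.
Hence u_h = (C1 + C2*x)*exp(-4*x).
Try u_p = A*exp(-5*x). Substituting into the equation and dividing by exp(-5*x) gives A = -8, so u_p = -8*exp(-5*x).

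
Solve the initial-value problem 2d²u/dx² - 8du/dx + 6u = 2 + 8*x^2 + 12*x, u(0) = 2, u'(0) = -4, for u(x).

u = 185/27 - 127*exp(3*x)/54 - 5*exp(x)/2 + 4*x**2/3 + 50*x/9

Divide through by 2: u'' - 4u' + 3u = 1 + 4*x^2 + 6*x.
Characteristic equation r² - 4r + 3 = 0 factors as (r - 3)(r - 1) = 0, so r = 3, 1.
Hence u_h = C1*exp(3*x) + C2*exp(x).
For the particular solution try u_p = A0 + A1*x + A2*x^2. Substituting and matching coefficients of each power of x gives A0 = 185/27, A1 = 50/9, A2 = 4/3, so u_p = 185/27 + 4*x^2/3 + 50*x/9.
General solution: u = 185/27 + 4*x^2/3 + 50*x/9 + C1*exp(3*x) + C2*exp(x).
Apply the initial conditions: u(0) = 185/27 + C1 + C2 = 2 and u'(0) = 50/9 + C2 + 3*C1 = -4. Solving gives C1 = -127/54, C2 = -5/2.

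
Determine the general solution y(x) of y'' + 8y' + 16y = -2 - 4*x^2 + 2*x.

Characteristic equation r² + 8r + 16 = 0 has discriminant (8)² - 4·(16) = 0, so r = -4 is a repeated root.
Hence y_h = (C1 + C2*x)*exp(-4*x).
For the particular solution try y_p = A0 + A1*x + A2*x^2. Substituting and matching coefficients of each power of x gives A0 = -9/32, A1 = 3/8, A2 = -1/4, so y_p = -9/32 - x^2/4 + 3*x/8.

y = -9/32 - x**2/4 + 3*x/8 + C1*exp(-4*x) + C2*x*exp(-4*x)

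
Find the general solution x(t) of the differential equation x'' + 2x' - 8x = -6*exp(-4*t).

x = C1*exp(-4*t) + C2*exp(2*t) + t*exp(-4*t)

Characteristic equation r² + 2r - 8 = 0 factors as (r + 4)(r - 2) = 0, so r = -4, 2.
Hence x_h = C1*exp(-4*t) + C2*exp(2*t).
Since exp(-4*t) solves the homogeneous equation (r = -4 is a root of multiplicity 1), multiply the trial by t. Try x_p = A*t*exp(-4*t). Substituting into the equation and dividing by exp(-4*t) gives A = 1, so x_p = t*exp(-4*t).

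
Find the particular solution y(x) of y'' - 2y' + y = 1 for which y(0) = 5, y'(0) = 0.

Characteristic equation r² - 2r + 1 = 0 has discriminant (-2)² - 4·(1) = 0, so r = 1 is a repeated root.
Hence y_h = (C1 + C2*x)*exp(x).
For the particular solution try y_p = A0. Substituting and matching coefficients of each power of x gives A0 = 1, so y_p = 1.
General solution: y = 1 + C1*exp(x) + C2*x*exp(x).
Apply the initial conditions: y(0) = 1 + C1 = 5 and y'(0) = C1 + C2 = 0. Solving gives C1 = 4, C2 = -4.

y = 1 + 4*exp(x) - 4*x*exp(x)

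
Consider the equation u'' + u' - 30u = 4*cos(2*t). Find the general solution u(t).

Characteristic equation r² + r - 30 = 0 factors as (r + 6)(r - 5) = 0, so r = -6, 5.
Hence u_h = C1*exp(-6*t) + C2*exp(5*t).
Try u_p = A*cos(2*t) + B*sin(2*t). Substituting and equating the coefficients of cos(2t) and sin(2t) gives A = -17/145, B = 1/145, so u_p = -17*cos(2*t)/145 + sin(2*t)/145.

u = -17*cos(2*t)/145 + sin(2*t)/145 + C1*exp(-6*t) + C2*exp(5*t)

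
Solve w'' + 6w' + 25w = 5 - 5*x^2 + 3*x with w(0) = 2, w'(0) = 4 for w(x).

w = 513/3125 - x**2/5 + 27*x/125 + 5737*cos(4*x)*exp(-3*x)/3125 + 7259*exp(-3*x)*sin(4*x)/3125

Characteristic equation r² + 6r + 25 = 0 has discriminant (6)² - 4·(25) = -64 < 0, so r = -3 ± 4i.
Hence w_h = C1*cos(4*x)*exp(-3*x) + C2*exp(-3*x)*sin(4*x).
For the particular solution try w_p = A0 + A1*x + A2*x^2. Substituting and matching coefficients of each power of x gives A0 = 513/3125, A1 = 27/125, A2 = -1/5, so w_p = 513/3125 - x^2/5 + 27*x/125.
General solution: w = 513/3125 - x^2/5 + 27*x/125 + C1*cos(4*x)*exp(-3*x) + C2*exp(-3*x)*sin(4*x).
Apply the initial conditions: w(0) = 513/3125 + C1 = 2 and w'(0) = 27/125 - 3*C1 + 4*C2 = 4. Solving gives C1 = 5737/3125, C2 = 7259/3125.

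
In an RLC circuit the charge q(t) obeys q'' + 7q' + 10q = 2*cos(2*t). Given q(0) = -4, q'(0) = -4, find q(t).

q = -49*exp(-2*t)/6 + 3*cos(2*t)/58 + 7*sin(2*t)/58 + 358*exp(-5*t)/87

Characteristic equation r² + 7r + 10 = 0 factors as (r + 2)(r + 5) = 0, so r = -2, -5.
Hence q_h = C1*exp(-2*t) + C2*exp(-5*t).
Try q_p = A*cos(2*t) + B*sin(2*t). Substituting and equating the coefficients of cos(2t) and sin(2t) gives A = 3/58, B = 7/58, so q_p = 3*cos(2*t)/58 + 7*sin(2*t)/58.
General solution: q = 3*cos(2*t)/58 + 7*sin(2*t)/58 + C1*exp(-2*t) + C2*exp(-5*t).
Apply the initial conditions: q(0) = 3/58 + C1 + C2 = -4 and q'(0) = 7/29 - 5*C2 - 2*C1 = -4. Solving gives C1 = -49/6, C2 = 358/87.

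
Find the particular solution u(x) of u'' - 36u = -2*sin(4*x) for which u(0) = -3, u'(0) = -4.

u = -24*exp(6*x)/13 - 15*exp(-6*x)/13 + sin(4*x)/26

Characteristic equation r² - 36 = 0 factors as (r - 6)(r + 6) = 0, so r = 6, -6.
Hence u_h = C1*exp(6*x) + C2*exp(-6*x).
Try u_p = A*cos(4*x) + B*sin(4*x). Substituting and equating the coefficients of cos(4x) and sin(4x) gives A = 0, B = 1/26, so u_p = sin(4*x)/26.
General solution: u = sin(4*x)/26 + C1*exp(6*x) + C2*exp(-6*x).
Apply the initial conditions: u(0) = C1 + C2 = -3 and u'(0) = 2/13 - 6*C2 + 6*C1 = -4. Solving gives C1 = -24/13, C2 = -15/13.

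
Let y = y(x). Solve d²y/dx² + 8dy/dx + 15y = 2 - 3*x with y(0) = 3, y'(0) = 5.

y = 6/25 - 337*exp(-5*x)/50 - x/5 + 19*exp(-3*x)/2

Characteristic equation r² + 8r + 15 = 0 factors as (r + 5)(r + 3) = 0, so r = -5, -3.
Hence y_h = C1*exp(-5*x) + C2*exp(-3*x).
For the particular solution try y_p = A0 + A1*x. Substituting and matching coefficients of each power of x gives A0 = 6/25, A1 = -1/5, so y_p = 6/25 - x/5.
General solution: y = 6/25 - x/5 + C1*exp(-5*x) + C2*exp(-3*x).
Apply the initial conditions: y(0) = 6/25 + C1 + C2 = 3 and y'(0) = -1/5 - 5*C1 - 3*C2 = 5. Solving gives C1 = -337/50, C2 = 19/2.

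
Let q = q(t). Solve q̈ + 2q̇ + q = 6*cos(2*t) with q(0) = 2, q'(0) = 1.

Characteristic equation r² + 2r + 1 = 0 has discriminant (2)² - 4·(1) = 0, so r = -1 is a repeated root.
Hence q_h = (C1 + C2*t)*exp(-t).
Try q_p = A*cos(2*t) + B*sin(2*t). Substituting and equating the coefficients of cos(2t) and sin(2t) gives A = -18/25, B = 24/25, so q_p = -18*cos(2*t)/25 + 24*sin(2*t)/25.
General solution: q = -18*cos(2*t)/25 + 24*sin(2*t)/25 + C1*exp(-t) + C2*t*exp(-t).
Apply the initial conditions: q(0) = -18/25 + C1 = 2 and q'(0) = 48/25 + C2 - C1 = 1. Solving gives C1 = 68/25, C2 = 9/5.

q = -18*cos(2*t)/25 + 24*sin(2*t)/25 + 68*exp(-t)/25 + 9*t*exp(-t)/5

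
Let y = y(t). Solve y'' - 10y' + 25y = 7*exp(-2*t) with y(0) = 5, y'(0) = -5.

Characteristic equation r² - 10r + 25 = 0 has discriminant (-10)² - 4·(25) = 0, so r = 5 is a repeated root.
Hence y_h = (C1 + C2*t)*exp(5*t).
Try y_p = A*exp(-2*t). Substituting into the equation and dividing by exp(-2*t) gives A = 1/7, so y_p = exp(-2*t)/7.
General solution: y = exp(-2*t)/7 + C1*exp(5*t) + C2*t*exp(5*t).
Apply the initial conditions: y(0) = 1/7 + C1 = 5 and y'(0) = -2/7 + C2 + 5*C1 = -5. Solving gives C1 = 34/7, C2 = -29.

y = exp(-2*t)/7 + 34*exp(5*t)/7 - 29*t*exp(5*t)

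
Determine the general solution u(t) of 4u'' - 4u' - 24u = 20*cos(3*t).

Divide through by 4: u'' - u' - 6u = 5*cos(3*t).
Characteristic equation r² - r - 6 = 0 factors as (r + 2)(r - 3) = 0, so r = -2, 3.
Hence u_h = C1*exp(-2*t) + C2*exp(3*t).
Try u_p = A*cos(3*t) + B*sin(3*t). Substituting and equating the coefficients of cos(3t) and sin(3t) gives A = -25/78, B = -5/78, so u_p = -25*cos(3*t)/78 - 5*sin(3*t)/78.

u = -25*cos(3*t)/78 - 5*sin(3*t)/78 + C1*exp(-2*t) + C2*exp(3*t)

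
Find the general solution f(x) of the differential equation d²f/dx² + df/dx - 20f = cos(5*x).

Characteristic equation r² + r - 20 = 0 factors as (r + 5)(r - 4) = 0, so r = -5, 4.
Hence f_h = C1*exp(-5*x) + C2*exp(4*x).
Try f_p = A*cos(5*x) + B*sin(5*x). Substituting and equating the coefficients of cos(5x) and sin(5x) gives A = -9/410, B = 1/410, so f_p = -9*cos(5*x)/410 + sin(5*x)/410.

f = -9*cos(5*x)/410 + sin(5*x)/410 + C1*exp(-5*x) + C2*exp(4*x)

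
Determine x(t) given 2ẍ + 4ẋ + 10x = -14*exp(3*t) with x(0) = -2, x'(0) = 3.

x = -7*exp(3*t)/20 - 33*cos(2*t)*exp(-t)/20 + 6*exp(-t)*sin(2*t)/5

Divide through by 2: x'' + 2x' + 5x = -7*exp(3*t).
Characteristic equation r² + 2r + 5 = 0 has discriminant (2)² - 4·(5) = -16 < 0, so r = -1 ± 2i.
Hence x_h = C1*cos(2*t)*exp(-t) + C2*exp(-t)*sin(2*t).
Try x_p = A*exp(3*t). Substituting into the equation and dividing by exp(3*t) gives A = -7/20, so x_p = -7*exp(3*t)/20.
General solution: x = -7*exp(3*t)/20 + C1*cos(2*t)*exp(-t) + C2*exp(-t)*sin(2*t).
Apply the initial conditions: x(0) = -7/20 + C1 = -2 and x'(0) = -21/20 - C1 + 2*C2 = 3. Solving gives C1 = -33/20, C2 = 6/5.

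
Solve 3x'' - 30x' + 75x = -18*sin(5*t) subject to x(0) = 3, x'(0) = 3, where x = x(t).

Divide through by 3: x'' - 10x' + 25x = -6*sin(5*t).
Characteristic equation r² - 10r + 25 = 0 has discriminant (-10)² - 4·(25) = 0, so r = 5 is a repeated root.
Hence x_h = (C1 + C2*t)*exp(5*t).
Try x_p = A*cos(5*t) + B*sin(5*t). Substituting and equating the coefficients of cos(5t) and sin(5t) gives A = -3/25, B = 0, so x_p = -3*cos(5*t)/25.
General solution: x = -3*cos(5*t)/25 + C1*exp(5*t) + C2*t*exp(5*t).
Apply the initial conditions: x(0) = -3/25 + C1 = 3 and x'(0) = C2 + 5*C1 = 3. Solving gives C1 = 78/25, C2 = -63/5.

x = -3*cos(5*t)/25 + 78*exp(5*t)/25 - 63*t*exp(5*t)/5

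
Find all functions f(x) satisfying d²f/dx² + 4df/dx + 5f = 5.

f = 1 + C1*cos(x)*exp(-2*x) + C2*exp(-2*x)*sin(x)

Characteristic equation r² + 4r + 5 = 0 has discriminant (4)² - 4·(5) = -4 < 0, so r = -2 ± i.
Hence f_h = C1*cos(x)*exp(-2*x) + C2*exp(-2*x)*sin(x).
For the particular solution try f_p = A0. Substituting and matching coefficients of each power of x gives A0 = 1, so f_p = 1.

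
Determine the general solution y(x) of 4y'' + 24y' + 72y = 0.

y = C1*cos(3*x)*exp(-3*x) + C2*exp(-3*x)*sin(3*x)

Divide through by 4: y'' + 6y' + 18y = 0.
Characteristic equation r² + 6r + 18 = 0 has discriminant (6)² - 4·(18) = -36 < 0, so r = -3 ± 3i.
Hence y_h = C1*cos(3*x)*exp(-3*x) + C2*exp(-3*x)*sin(3*x).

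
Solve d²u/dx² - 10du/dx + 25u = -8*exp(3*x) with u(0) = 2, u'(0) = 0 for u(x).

Characteristic equation r² - 10r + 25 = 0 has discriminant (-10)² - 4·(25) = 0, so r = 5 is a repeated root.
Hence u_h = (C1 + C2*x)*exp(5*x).
Try u_p = A*exp(3*x). Substituting into the equation and dividing by exp(3*x) gives A = -2, so u_p = -2*exp(3*x).
General solution: u = -2*exp(3*x) + C1*exp(5*x) + C2*x*exp(5*x).
Apply the initial conditions: u(0) = -2 + C1 = 2 and u'(0) = -6 + C2 + 5*C1 = 0. Solving gives C1 = 4, C2 = -14.

u = -2*exp(3*x) + 4*exp(5*x) - 14*x*exp(5*x)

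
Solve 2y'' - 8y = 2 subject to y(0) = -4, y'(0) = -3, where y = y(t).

Divide through by 2: y'' - 4y = 1.
Characteristic equation r² - 4 = 0 factors as (r - 2)(r + 2) = 0, so r = 2, -2.
Hence y_h = C1*exp(2*t) + C2*exp(-2*t).
For the particular solution try y_p = A0. Substituting and matching coefficients of each power of t gives A0 = -1/4, so y_p = -1/4.
General solution: y = -1/4 + C1*exp(2*t) + C2*exp(-2*t).
Apply the initial conditions: y(0) = -1/4 + C1 + C2 = -4 and y'(0) = -2*C2 + 2*C1 = -3. Solving gives C1 = -21/8, C2 = -9/8.

y = -1/4 - 21*exp(2*t)/8 - 9*exp(-2*t)/8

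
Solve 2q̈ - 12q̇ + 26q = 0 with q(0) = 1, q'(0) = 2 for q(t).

q = cos(2*t)*exp(3*t) - exp(3*t)*sin(2*t)/2

Divide through by 2: q'' - 6q' + 13q = 0.
Characteristic equation r² - 6r + 13 = 0 has discriminant (-6)² - 4·(13) = -16 < 0, so r = 3 ± 2i.
Hence q_h = C1*cos(2*t)*exp(3*t) + C2*exp(3*t)*sin(2*t).
Apply the initial conditions: q(0) = C1 = 1 and q'(0) = 2*C2 + 3*C1 = 2. Solving gives C1 = 1, C2 = -1/2.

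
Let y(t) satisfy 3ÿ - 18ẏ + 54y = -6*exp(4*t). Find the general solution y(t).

Divide through by 3: y'' - 6y' + 18y = -2*exp(4*t).
Characteristic equation r² - 6r + 18 = 0 has discriminant (-6)² - 4·(18) = -36 < 0, so r = 3 ± 3i.
Hence y_h = C1*cos(3*t)*exp(3*t) + C2*exp(3*t)*sin(3*t).
Try y_p = A*exp(4*t). Substituting into the equation and dividing by exp(4*t) gives A = -1/5, so y_p = -exp(4*t)/5.

y = -exp(4*t)/5 + C1*cos(3*t)*exp(3*t) + C2*exp(3*t)*sin(3*t)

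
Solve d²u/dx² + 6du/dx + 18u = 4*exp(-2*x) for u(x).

Characteristic equation r² + 6r + 18 = 0 has discriminant (6)² - 4·(18) = -36 < 0, so r = -3 ± 3i.
Hence u_h = C1*cos(3*x)*exp(-3*x) + C2*exp(-3*x)*sin(3*x).
Try u_p = A*exp(-2*x). Substituting into the equation and dividing by exp(-2*x) gives A = 2/5, so u_p = 2*exp(-2*x)/5.

u = 2*exp(-2*x)/5 + C1*cos(3*x)*exp(-3*x) + C2*exp(-3*x)*sin(3*x)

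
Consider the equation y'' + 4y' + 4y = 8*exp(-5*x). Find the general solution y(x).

Characteristic equation r² + 4r + 4 = 0 has discriminant (4)² - 4·(4) = 0, so r = -2 is a repeated root.
Hence y_h = (C1 + C2*x)*exp(-2*x).
Try y_p = A*exp(-5*x). Substituting into the equation and dividing by exp(-5*x) gives A = 8/9, so y_p = 8*exp(-5*x)/9.

y = 8*exp(-5*x)/9 + C1*exp(-2*x) + C2*x*exp(-2*x)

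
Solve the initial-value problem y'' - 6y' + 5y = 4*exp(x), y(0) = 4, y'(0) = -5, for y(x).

Characteristic equation r² - 6r + 5 = 0 factors as (r - 1)(r - 5) = 0, so r = 1, 5.
Hence y_h = C1*exp(x) + C2*exp(5*x).
Since exp(x) solves the homogeneous equation (r = 1 is a root of multiplicity 1), multiply the trial by x. Try y_p = A*x*exp(x). Substituting into the equation and dividing by exp(x) gives A = -1, so y_p = -x*exp(x).
General solution: y = C1*exp(x) + C2*exp(5*x) - x*exp(x).
Apply the initial conditions: y(0) = C1 + C2 = 4 and y'(0) = -1 + C1 + 5*C2 = -5. Solving gives C1 = 6, C2 = -2.

y = -2*exp(5*x) + 6*exp(x) - x*exp(x)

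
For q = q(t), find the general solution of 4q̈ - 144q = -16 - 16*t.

Divide through by 4: q'' - 36q = -4 - 4*t.
Characteristic equation r² - 36 = 0 factors as (r - 6)(r + 6) = 0, so r = 6, -6.
Hence q_h = C1*exp(6*t) + C2*exp(-6*t).
For the particular solution try q_p = A0 + A1*t. Substituting and matching coefficients of each power of t gives A0 = 1/9, A1 = 1/9, so q_p = 1/9 + t/9.

q = 1/9 + t/9 + C1*exp(6*t) + C2*exp(-6*t)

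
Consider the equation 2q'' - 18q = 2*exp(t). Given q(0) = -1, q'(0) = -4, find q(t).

q = -13*exp(3*t)/12 - exp(t)/8 + 5*exp(-3*t)/24

Divide through by 2: q'' - 9q = exp(t).
Characteristic equation r² - 9 = 0 factors as (r - 3)(r + 3) = 0, so r = 3, -3.
Hence q_h = C1*exp(3*t) + C2*exp(-3*t).
Try q_p = A*exp(t). Substituting into the equation and dividing by exp(t) gives A = -1/8, so q_p = -exp(t)/8.
General solution: q = -exp(t)/8 + C1*exp(3*t) + C2*exp(-3*t).
Apply the initial conditions: q(0) = -1/8 + C1 + C2 = -1 and q'(0) = -1/8 - 3*C2 + 3*C1 = -4. Solving gives C1 = -13/12, C2 = 5/24.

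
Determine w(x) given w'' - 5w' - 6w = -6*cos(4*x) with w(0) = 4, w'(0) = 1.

Characteristic equation r² - 5r - 6 = 0 factors as (r + 1)(r - 6) = 0, so r = -1, 6.
Hence w_h = C1*exp(-x) + C2*exp(6*x).
Try w_p = A*cos(4*x) + B*sin(4*x). Substituting and equating the coefficients of cos(4x) and sin(4x) gives A = 33/221, B = 30/221, so w_p = 30*sin(4*x)/221 + 33*cos(4*x)/221.
General solution: w = 30*sin(4*x)/221 + 33*cos(4*x)/221 + C1*exp(-x) + C2*exp(6*x).
Apply the initial conditions: w(0) = 33/221 + C1 + C2 = 4 and w'(0) = 120/221 - C1 + 6*C2 = 1. Solving gives C1 = 55/17, C2 = 8/13.

w = 8*exp(6*x)/13 + 30*sin(4*x)/221 + 33*cos(4*x)/221 + 55*exp(-x)/17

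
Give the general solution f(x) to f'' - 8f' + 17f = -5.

f = -5/17 + C1*cos(x)*exp(4*x) + C2*exp(4*x)*sin(x)

Characteristic equation r² - 8r + 17 = 0 has discriminant (-8)² - 4·(17) = -4 < 0, so r = 4 ± i.
Hence f_h = C1*cos(x)*exp(4*x) + C2*exp(4*x)*sin(x).
For the particular solution try f_p = A0. Substituting and matching coefficients of each power of x gives A0 = -5/17, so f_p = -5/17.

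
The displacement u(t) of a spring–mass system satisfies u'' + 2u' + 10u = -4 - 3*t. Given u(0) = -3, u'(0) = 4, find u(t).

Characteristic equation r² + 2r + 10 = 0 has discriminant (2)² - 4·(10) = -36 < 0, so r = -1 ± 3i.
Hence u_h = C1*cos(3*t)*exp(-t) + C2*exp(-t)*sin(3*t).
For the particular solution try u_p = A0 + A1*t. Substituting and matching coefficients of each power of t gives A0 = -17/50, A1 = -3/10, so u_p = -17/50 - 3*t/10.
General solution: u = -17/50 - 3*t/10 + C1*cos(3*t)*exp(-t) + C2*exp(-t)*sin(3*t).
Apply the initial conditions: u(0) = -17/50 + C1 = -3 and u'(0) = -3/10 - C1 + 3*C2 = 4. Solving gives C1 = -133/50, C2 = 41/75.

u = -17/50 - 3*t/10 - 133*cos(3*t)*exp(-t)/50 + 41*exp(-t)*sin(3*t)/75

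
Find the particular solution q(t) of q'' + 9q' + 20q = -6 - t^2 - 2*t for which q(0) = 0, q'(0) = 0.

Characteristic equation r² + 9r + 20 = 0 factors as (r + 4)(r + 5) = 0, so r = -4, -5.
Hence q_h = C1*exp(-4*t) + C2*exp(-5*t).
For the particular solution try q_p = A0 + A1*t + A2*t^2. Substituting and matching coefficients of each power of t gives A0 = -1081/4000, A1 = -11/200, A2 = -1/20, so q_p = -1081/4000 - 11*t/200 - t^2/20.
General solution: q = -1081/4000 - 11*t/200 - t^2/20 + C1*exp(-4*t) + C2*exp(-5*t).
Apply the initial conditions: q(0) = -1081/4000 + C1 + C2 = 0 and q'(0) = -11/200 - 5*C2 - 4*C1 = 0. Solving gives C1 = 45/32, C2 = -142/125.

q = -1081/4000 - 142*exp(-5*t)/125 - 11*t/200 - t**2/20 + 45*exp(-4*t)/32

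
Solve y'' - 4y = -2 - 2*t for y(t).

y = 1/2 + t/2 + C1*exp(-2*t) + C2*exp(2*t)

Characteristic equation r² - 4 = 0 factors as (r + 2)(r - 2) = 0, so r = -2, 2.
Hence y_h = C1*exp(-2*t) + C2*exp(2*t).
For the particular solution try y_p = A0 + A1*t. Substituting and matching coefficients of each power of t gives A0 = 1/2, A1 = 1/2, so y_p = 1/2 + t/2.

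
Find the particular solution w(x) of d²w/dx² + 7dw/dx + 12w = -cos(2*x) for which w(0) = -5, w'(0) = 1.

Characteristic equation r² + 7r + 12 = 0 factors as (r + 4)(r + 3) = 0, so r = -4, -3.
Hence w_h = C1*exp(-4*x) + C2*exp(-3*x).
Try w_p = A*cos(2*x) + B*sin(2*x). Substituting and equating the coefficients of cos(2x) and sin(2x) gives A = -2/65, B = -7/130, so w_p = -7*sin(2*x)/130 - 2*cos(2*x)/65.
General solution: w = -7*sin(2*x)/130 - 2*cos(2*x)/65 + C1*exp(-4*x) + C2*exp(-3*x).
Apply the initial conditions: w(0) = -2/65 + C1 + C2 = -5 and w'(0) = -7/65 - 4*C1 - 3*C2 = 1. Solving gives C1 = 69/5, C2 = -244/13.

w = -244*exp(-3*x)/13 - 7*sin(2*x)/130 - 2*cos(2*x)/65 + 69*exp(-4*x)/5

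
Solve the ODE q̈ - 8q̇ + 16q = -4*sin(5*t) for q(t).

Characteristic equation r² - 8r + 16 = 0 has discriminant (-8)² - 4·(16) = 0, so r = 4 is a repeated root.
Hence q_h = (C1 + C2*t)*exp(4*t).
Try q_p = A*cos(5*t) + B*sin(5*t). Substituting and equating the coefficients of cos(5t) and sin(5t) gives A = -160/1681, B = 36/1681, so q_p = -160*cos(5*t)/1681 + 36*sin(5*t)/1681.

q = -160*cos(5*t)/1681 + 36*sin(5*t)/1681 + C1*exp(4*t) + C2*t*exp(4*t)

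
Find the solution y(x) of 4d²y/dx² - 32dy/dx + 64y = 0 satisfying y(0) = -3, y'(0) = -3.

Divide through by 4: y'' - 8y' + 16y = 0.
Characteristic equation r² - 8r + 16 = 0 has discriminant (-8)² - 4·(16) = 0, so r = 4 is a repeated root.
Hence y_h = (C1 + C2*x)*exp(4*x).
Apply the initial conditions: y(0) = C1 = -3 and y'(0) = C2 + 4*C1 = -3. Solving gives C1 = -3, C2 = 9.

y = -3*exp(4*x) + 9*x*exp(4*x)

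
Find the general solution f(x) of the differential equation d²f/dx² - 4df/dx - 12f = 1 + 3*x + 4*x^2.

f = -7/54 - x**2/3 - x/36 + C1*exp(-2*x) + C2*exp(6*x)

Characteristic equation r² - 4r - 12 = 0 factors as (r + 2)(r - 6) = 0, so r = -2, 6.
Hence f_h = C1*exp(-2*x) + C2*exp(6*x).
For the particular solution try f_p = A0 + A1*x + A2*x^2. Substituting and matching coefficients of each power of x gives A0 = -7/54, A1 = -1/36, A2 = -1/3, so f_p = -7/54 - x^2/3 - x/36.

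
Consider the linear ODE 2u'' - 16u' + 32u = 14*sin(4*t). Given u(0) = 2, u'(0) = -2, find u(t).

u = 7*cos(4*t)/32 + 57*exp(4*t)/32 - 73*t*exp(4*t)/8

Divide through by 2: u'' - 8u' + 16u = 7*sin(4*t).
Characteristic equation r² - 8r + 16 = 0 has discriminant (-8)² - 4·(16) = 0, so r = 4 is a repeated root.
Hence u_h = (C1 + C2*t)*exp(4*t).
Try u_p = A*cos(4*t) + B*sin(4*t). Substituting and equating the coefficients of cos(4t) and sin(4t) gives A = 7/32, B = 0, so u_p = 7*cos(4*t)/32.
General solution: u = 7*cos(4*t)/32 + C1*exp(4*t) + C2*t*exp(4*t).
Apply the initial conditions: u(0) = 7/32 + C1 = 2 and u'(0) = C2 + 4*C1 = -2. Solving gives C1 = 57/32, C2 = -73/8.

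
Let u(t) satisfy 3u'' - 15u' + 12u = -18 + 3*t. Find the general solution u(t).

Divide through by 3: u'' - 5u' + 4u = -6 + t.
Characteristic equation r² - 5r + 4 = 0 factors as (r - 4)(r - 1) = 0, so r = 4, 1.
Hence u_h = C1*exp(4*t) + C2*exp(t).
For the particular solution try u_p = A0 + A1*t. Substituting and matching coefficients of each power of t gives A0 = -19/16, A1 = 1/4, so u_p = -19/16 + t/4.

u = -19/16 + t/4 + C1*exp(4*t) + C2*exp(t)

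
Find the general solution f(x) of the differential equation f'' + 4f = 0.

f = C1*cos(2*x) + C2*sin(2*x)

Characteristic equation r² + 4 = 0 has discriminant (0)² - 4·(4) = -16 < 0, so r = ± 2i.
Hence f_h = C1*cos(2*x) + C2*sin(2*x).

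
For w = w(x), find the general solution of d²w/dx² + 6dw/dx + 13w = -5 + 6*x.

w = -101/169 + 6*x/13 + C1*cos(2*x)*exp(-3*x) + C2*exp(-3*x)*sin(2*x)

Characteristic equation r² + 6r + 13 = 0 has discriminant (6)² - 4·(13) = -16 < 0, so r = -3 ± 2i.
Hence w_h = C1*cos(2*x)*exp(-3*x) + C2*exp(-3*x)*sin(2*x).
For the particular solution try w_p = A0 + A1*x. Substituting and matching coefficients of each power of x gives A0 = -101/169, A1 = 6/13, so w_p = -101/169 + 6*x/13.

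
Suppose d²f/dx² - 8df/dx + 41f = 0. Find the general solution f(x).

Characteristic equation r² - 8r + 41 = 0 has discriminant (-8)² - 4·(41) = -100 < 0, so r = 4 ± 5i.
Hence f_h = C1*cos(5*x)*exp(4*x) + C2*exp(4*x)*sin(5*x).

f = C1*cos(5*x)*exp(4*x) + C2*exp(4*x)*sin(5*x)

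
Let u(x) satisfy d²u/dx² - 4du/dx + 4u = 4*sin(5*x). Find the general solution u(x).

u = -84*sin(5*x)/841 + 80*cos(5*x)/841 + C1*exp(2*x) + C2*x*exp(2*x)

Characteristic equation r² - 4r + 4 = 0 has discriminant (-4)² - 4·(4) = 0, so r = 2 is a repeated root.
Hence u_h = (C1 + C2*x)*exp(2*x).
Try u_p = A*cos(5*x) + B*sin(5*x). Substituting and equating the coefficients of cos(5x) and sin(5x) gives A = 80/841, B = -84/841, so u_p = -84*sin(5*x)/841 + 80*cos(5*x)/841.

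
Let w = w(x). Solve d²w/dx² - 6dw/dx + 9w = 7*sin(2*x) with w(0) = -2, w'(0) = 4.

w = -422*exp(3*x)/169 + 35*sin(2*x)/169 + 84*cos(2*x)/169 + 144*x*exp(3*x)/13

Characteristic equation r² - 6r + 9 = 0 has discriminant (-6)² - 4·(9) = 0, so r = 3 is a repeated root.
Hence w_h = (C1 + C2*x)*exp(3*x).
Try w_p = A*cos(2*x) + B*sin(2*x). Substituting and equating the coefficients of cos(2x) and sin(2x) gives A = 84/169, B = 35/169, so w_p = 35*sin(2*x)/169 + 84*cos(2*x)/169.
General solution: w = 35*sin(2*x)/169 + 84*cos(2*x)/169 + C1*exp(3*x) + C2*x*exp(3*x).
Apply the initial conditions: w(0) = 84/169 + C1 = -2 and w'(0) = 70/169 + C2 + 3*C1 = 4. Solving gives C1 = -422/169, C2 = 144/13.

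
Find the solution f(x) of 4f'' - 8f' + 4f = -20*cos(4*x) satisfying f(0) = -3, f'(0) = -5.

Divide through by 4: f'' - 2f' + f = -5*cos(4*x).
Characteristic equation r² - 2r + 1 = 0 has discriminant (-2)² - 4·(1) = 0, so r = 1 is a repeated root.
Hence f_h = (C1 + C2*x)*exp(x).
Try f_p = A*cos(4*x) + B*sin(4*x). Substituting and equating the coefficients of cos(4x) and sin(4x) gives A = 75/289, B = 40/289, so f_p = 40*sin(4*x)/289 + 75*cos(4*x)/289.
General solution: f = 40*sin(4*x)/289 + 75*cos(4*x)/289 + C1*exp(x) + C2*x*exp(x).
Apply the initial conditions: f(0) = 75/289 + C1 = -3 and f'(0) = 160/289 + C1 + C2 = -5. Solving gives C1 = -942/289, C2 = -39/17.

f = -942*exp(x)/289 + 40*sin(4*x)/289 + 75*cos(4*x)/289 - 39*x*exp(x)/17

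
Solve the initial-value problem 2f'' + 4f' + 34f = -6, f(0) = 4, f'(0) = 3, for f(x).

f = -3/17 + 61*exp(-x)*sin(4*x)/34 + 71*cos(4*x)*exp(-x)/17

Divide through by 2: f'' + 2f' + 17f = -3.
Characteristic equation r² + 2r + 17 = 0 has discriminant (2)² - 4·(17) = -64 < 0, so r = -1 ± 4i.
Hence f_h = C1*cos(4*x)*exp(-x) + C2*exp(-x)*sin(4*x).
For the particular solution try f_p = A0. Substituting and matching coefficients of each power of x gives A0 = -3/17, so f_p = -3/17.
General solution: f = -3/17 + C1*cos(4*x)*exp(-x) + C2*exp(-x)*sin(4*x).
Apply the initial conditions: f(0) = -3/17 + C1 = 4 and f'(0) = -C1 + 4*C2 = 3. Solving gives C1 = 71/17, C2 = 61/34.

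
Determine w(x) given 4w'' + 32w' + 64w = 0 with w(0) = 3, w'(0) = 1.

w = 3*exp(-4*x) + 13*x*exp(-4*x)

Divide through by 4: w'' + 8w' + 16w = 0.
Characteristic equation r² + 8r + 16 = 0 has discriminant (8)² - 4·(16) = 0, so r = -4 is a repeated root.
Hence w_h = (C1 + C2*x)*exp(-4*x).
Apply the initial conditions: w(0) = C1 = 3 and w'(0) = C2 - 4*C1 = 1. Solving gives C1 = 3, C2 = 13.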